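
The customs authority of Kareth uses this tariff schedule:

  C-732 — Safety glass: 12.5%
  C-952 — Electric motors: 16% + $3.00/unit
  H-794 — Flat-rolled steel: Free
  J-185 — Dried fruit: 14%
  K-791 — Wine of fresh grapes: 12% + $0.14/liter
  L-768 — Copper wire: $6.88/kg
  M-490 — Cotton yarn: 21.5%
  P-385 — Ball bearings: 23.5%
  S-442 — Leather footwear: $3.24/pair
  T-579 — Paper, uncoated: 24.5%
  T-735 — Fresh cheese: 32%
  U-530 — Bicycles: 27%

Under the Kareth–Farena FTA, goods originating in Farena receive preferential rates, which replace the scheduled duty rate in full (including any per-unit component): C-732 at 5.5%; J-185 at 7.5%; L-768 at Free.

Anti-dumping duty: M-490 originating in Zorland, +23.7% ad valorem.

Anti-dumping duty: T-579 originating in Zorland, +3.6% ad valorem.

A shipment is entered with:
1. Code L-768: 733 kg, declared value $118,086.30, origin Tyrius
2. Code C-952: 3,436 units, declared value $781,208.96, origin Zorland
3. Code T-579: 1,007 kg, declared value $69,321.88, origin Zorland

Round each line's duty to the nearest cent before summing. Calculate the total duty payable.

$159,823.92

Line 1 (L-768, Tyrius, 733 kg, $118,086.30):
Base rate for L-768 is $6.88/kg.
L-768 has an FTA preferential rate, but origin Tyrius is not Farena; base rate stands.
Duty = 733 × $6.88 = $5,043.04.
Line 2 (C-952, Zorland, 3,436 units, $781,208.96):
Base rate for C-952 is 16% + $3.00/unit.
Duty = $781,208.96 × 16% + 3,436 × $3.00 = $135,301.43.
Line 3 (T-579, Zorland, 1,007 kg, $69,321.88):
Base rate for T-579 is 24.5%.
Additional duty on T-579 from Zorland: +3.6%. Applied ad valorem rate: 24.5% + 3.6% = 28.1%.
Duty = $69,321.88 × 28.1% = $19,479.45.
Total = $5,043.04 + $135,301.43 + $19,479.45 = $159,823.92.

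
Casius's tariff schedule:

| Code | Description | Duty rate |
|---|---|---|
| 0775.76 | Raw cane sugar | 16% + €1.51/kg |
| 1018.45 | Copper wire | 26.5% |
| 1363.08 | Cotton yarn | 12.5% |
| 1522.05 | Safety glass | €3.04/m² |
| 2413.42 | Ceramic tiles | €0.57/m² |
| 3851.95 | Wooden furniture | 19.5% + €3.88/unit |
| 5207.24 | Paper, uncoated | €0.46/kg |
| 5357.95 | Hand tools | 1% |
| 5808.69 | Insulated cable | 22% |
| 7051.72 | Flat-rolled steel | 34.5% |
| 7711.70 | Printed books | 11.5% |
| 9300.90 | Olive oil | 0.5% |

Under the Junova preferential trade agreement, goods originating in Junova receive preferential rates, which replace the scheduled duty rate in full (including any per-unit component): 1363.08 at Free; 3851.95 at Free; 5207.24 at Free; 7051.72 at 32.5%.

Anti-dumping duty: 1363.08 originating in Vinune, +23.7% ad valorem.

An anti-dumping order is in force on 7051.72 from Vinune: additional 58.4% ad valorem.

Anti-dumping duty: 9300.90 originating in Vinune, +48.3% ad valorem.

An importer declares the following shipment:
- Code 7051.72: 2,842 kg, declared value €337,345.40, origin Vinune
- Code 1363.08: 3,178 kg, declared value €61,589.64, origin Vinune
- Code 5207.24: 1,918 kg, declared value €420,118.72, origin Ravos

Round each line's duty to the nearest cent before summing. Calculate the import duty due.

€336,571.61

Line 1 (7051.72, Vinune, 2,842 kg, €337,345.40):
Base rate for 7051.72 is 34.5%.
7051.72 has an FTA preferential rate, but origin Vinune is not Junova; base rate stands.
Additional duty on 7051.72 from Vinune: +58.4%. Applied ad valorem rate: 34.5% + 58.4% = 92.9%.
Duty = €337,345.40 × 92.9% = €313,393.88.
Line 2 (1363.08, Vinune, 3,178 kg, €61,589.64):
Base rate for 1363.08 is 12.5%.
1363.08 has an FTA preferential rate, but origin Vinune is not Junova; base rate stands.
Additional duty on 1363.08 from Vinune: +23.7%. Applied ad valorem rate: 12.5% + 23.7% = 36.2%.
Duty = €61,589.64 × 36.2% = €22,295.45.
Line 3 (5207.24, Ravos, 1,918 kg, €420,118.72):
Base rate for 5207.24 is €0.46/kg.
5207.24 has an FTA preferential rate, but origin Ravos is not Junova; base rate stands.
Duty = 1,918 × €0.46 = €882.28.
Total = €313,393.88 + €22,295.45 + €882.28 = €336,571.61.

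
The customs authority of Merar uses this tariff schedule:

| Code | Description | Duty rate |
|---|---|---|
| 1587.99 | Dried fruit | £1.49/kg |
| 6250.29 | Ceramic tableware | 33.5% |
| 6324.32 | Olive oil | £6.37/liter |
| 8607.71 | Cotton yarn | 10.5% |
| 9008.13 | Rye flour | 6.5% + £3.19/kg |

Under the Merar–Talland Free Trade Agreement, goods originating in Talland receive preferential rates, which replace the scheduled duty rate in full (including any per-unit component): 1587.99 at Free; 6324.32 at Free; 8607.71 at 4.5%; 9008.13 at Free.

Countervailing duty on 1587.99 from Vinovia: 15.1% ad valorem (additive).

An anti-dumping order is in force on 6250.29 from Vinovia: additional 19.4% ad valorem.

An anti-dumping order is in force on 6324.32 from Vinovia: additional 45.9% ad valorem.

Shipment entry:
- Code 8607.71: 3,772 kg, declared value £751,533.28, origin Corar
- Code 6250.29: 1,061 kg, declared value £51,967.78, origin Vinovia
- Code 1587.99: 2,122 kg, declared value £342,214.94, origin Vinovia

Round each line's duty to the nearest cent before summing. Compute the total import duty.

£161,238.19

Line 1 (8607.71, Corar, 3,772 kg, £751,533.28):
Base rate for 8607.71 is 10.5%.
8607.71 has an FTA preferential rate, but origin Corar is not Talland; base rate stands.
Duty = £751,533.28 × 10.5% = £78,910.99.
Line 2 (6250.29, Vinovia, 1,061 kg, £51,967.78):
Base rate for 6250.29 is 33.5%.
Additional duty on 6250.29 from Vinovia: +19.4%. Applied ad valorem rate: 33.5% + 19.4% = 52.9%.
Duty = £51,967.78 × 52.9% = £27,490.96.
Line 3 (1587.99, Vinovia, 2,122 kg, £342,214.94):
Base rate for 1587.99 is £1.49/kg.
1587.99 has an FTA preferential rate, but origin Vinovia is not Talland; base rate stands.
Additional duty on 1587.99 from Vinovia: +15.1% ad valorem. Applied ad valorem rate = 15.1%.
Duty = £342,214.94 × 15.1% + 2,122 × £1.49 = £54,836.24.
Total = £78,910.99 + £27,490.96 + £54,836.24 = £161,238.19.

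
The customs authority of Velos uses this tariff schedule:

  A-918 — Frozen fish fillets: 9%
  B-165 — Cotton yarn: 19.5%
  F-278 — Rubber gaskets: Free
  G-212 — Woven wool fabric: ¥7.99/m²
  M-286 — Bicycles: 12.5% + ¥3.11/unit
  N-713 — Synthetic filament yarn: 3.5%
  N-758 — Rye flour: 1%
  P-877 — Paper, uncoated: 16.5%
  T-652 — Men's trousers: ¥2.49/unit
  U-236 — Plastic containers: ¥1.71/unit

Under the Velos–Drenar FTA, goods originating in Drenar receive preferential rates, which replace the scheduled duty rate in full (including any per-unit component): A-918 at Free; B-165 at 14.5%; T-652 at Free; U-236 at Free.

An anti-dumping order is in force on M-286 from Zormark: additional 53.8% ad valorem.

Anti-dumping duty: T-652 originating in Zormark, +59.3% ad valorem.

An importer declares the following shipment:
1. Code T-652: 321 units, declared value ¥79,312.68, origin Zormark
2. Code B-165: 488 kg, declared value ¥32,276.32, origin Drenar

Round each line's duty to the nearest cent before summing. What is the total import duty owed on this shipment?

¥52,511.78

Line 1 (T-652, Zormark, 321 units, ¥79,312.68):
Base rate for T-652 is ¥2.49/unit.
T-652 has an FTA preferential rate, but origin Zormark is not Drenar; base rate stands.
Additional duty on T-652 from Zormark: +59.3% ad valorem. Applied ad valorem rate = 59.3%.
Duty = ¥79,312.68 × 59.3% + 321 × ¥2.49 = ¥47,831.71.
Line 2 (B-165, Drenar, 488 kg, ¥32,276.32):
Base rate for B-165 is 19.5%.
Origin Drenar qualifies under the Velos–Drenar agreement and B-165 is covered: preferential rate 14.5% applies instead.
Duty = ¥32,276.32 × 14.5% = ¥4,680.07.
Total = ¥47,831.71 + ¥4,680.07 = ¥52,511.78.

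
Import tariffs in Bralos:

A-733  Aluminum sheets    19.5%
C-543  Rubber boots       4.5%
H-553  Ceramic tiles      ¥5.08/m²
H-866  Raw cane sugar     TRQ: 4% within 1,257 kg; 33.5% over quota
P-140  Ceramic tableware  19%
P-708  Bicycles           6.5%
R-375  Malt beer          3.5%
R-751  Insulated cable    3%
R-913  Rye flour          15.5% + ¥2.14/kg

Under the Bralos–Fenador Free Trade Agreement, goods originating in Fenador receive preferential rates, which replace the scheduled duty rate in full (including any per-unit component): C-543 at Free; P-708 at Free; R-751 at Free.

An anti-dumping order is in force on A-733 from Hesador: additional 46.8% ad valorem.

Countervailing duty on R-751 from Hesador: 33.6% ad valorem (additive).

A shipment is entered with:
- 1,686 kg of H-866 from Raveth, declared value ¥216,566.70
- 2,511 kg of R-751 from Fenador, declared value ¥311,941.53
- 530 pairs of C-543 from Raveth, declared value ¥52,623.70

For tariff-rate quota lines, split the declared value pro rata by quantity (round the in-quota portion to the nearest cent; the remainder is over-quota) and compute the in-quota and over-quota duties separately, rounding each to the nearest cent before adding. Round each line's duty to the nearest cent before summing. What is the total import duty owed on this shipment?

Line 1 (H-866, Raveth, 1,686 kg, ¥216,566.70):
Code H-866 is under a tariff-rate quota (threshold 1,257 kg). In-quota: 1,257 kg at 4%; over-quota: 429 kg at 33.5%.
Pro-rata value split: in-quota = ¥216,566.70 × 1,257/1,686 = ¥161,461.65; over-quota = ¥216,566.70 − ¥161,461.65 = ¥55,105.05.
In-quota duty = ¥161,461.65 × 4% = ¥6,458.47. Over-quota duty = ¥55,105.05 × 33.5% = ¥18,460.19.
Line duty = ¥6,458.47 + ¥18,460.19 = ¥24,918.66.
Line 2 (R-751, Fenador, 2,511 kg, ¥311,941.53):
Base rate for R-751 is 3%.
Origin Fenador qualifies under the Bralos–Fenador agreement and R-751 is covered: preferential rate Free applies instead.
The additional-duty order on R-751 targets Hesador, not Fenador; it does not apply.
Duty = ¥311,941.53 × 0% = ¥0.00.
Line 3 (C-543, Raveth, 530 pairs, ¥52,623.70):
Base rate for C-543 is 4.5%.
C-543 has an FTA preferential rate, but origin Raveth is not Fenador; base rate stands.
Duty = ¥52,623.70 × 4.5% = ¥2,368.07.
Total = ¥24,918.66 + ¥0.00 + ¥2,368.07 = ¥27,286.73.

¥27,286.73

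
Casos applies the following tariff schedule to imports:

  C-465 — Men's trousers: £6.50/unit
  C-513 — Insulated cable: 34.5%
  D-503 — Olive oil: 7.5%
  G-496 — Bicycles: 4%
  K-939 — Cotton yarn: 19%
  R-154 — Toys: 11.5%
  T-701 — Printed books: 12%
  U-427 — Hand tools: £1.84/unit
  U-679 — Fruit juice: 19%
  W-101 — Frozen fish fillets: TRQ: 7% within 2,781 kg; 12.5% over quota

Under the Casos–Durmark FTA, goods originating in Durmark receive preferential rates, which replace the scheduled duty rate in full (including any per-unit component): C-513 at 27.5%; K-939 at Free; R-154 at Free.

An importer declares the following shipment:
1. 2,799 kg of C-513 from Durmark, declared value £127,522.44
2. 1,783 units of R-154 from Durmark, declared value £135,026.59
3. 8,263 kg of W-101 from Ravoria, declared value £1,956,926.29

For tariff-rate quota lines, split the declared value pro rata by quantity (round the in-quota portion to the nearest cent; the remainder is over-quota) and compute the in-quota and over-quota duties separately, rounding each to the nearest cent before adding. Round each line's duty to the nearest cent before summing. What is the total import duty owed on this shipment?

£243,460.13

Line 1 (C-513, Durmark, 2,799 kg, £127,522.44):
Base rate for C-513 is 34.5%.
Origin Durmark qualifies under the Casos–Durmark agreement and C-513 is covered: preferential rate 27.5% applies instead.
Duty = £127,522.44 × 27.5% = £35,068.67.
Line 2 (R-154, Durmark, 1,783 units, £135,026.59):
Base rate for R-154 is 11.5%.
Origin Durmark qualifies under the Casos–Durmark agreement and R-154 is covered: preferential rate Free applies instead.
Duty = £135,026.59 × 0% = £0.00.
Line 3 (W-101, Ravoria, 8,263 kg, £1,956,926.29):
Code W-101 is under a tariff-rate quota (threshold 2,781 kg). In-quota: 2,781 kg at 7%; over-quota: 5,482 kg at 12.5%.
Pro-rata value split: in-quota = £1,956,926.29 × 2,781/8,263 = £658,624.23; over-quota = £1,956,926.29 − £658,624.23 = £1,298,302.06.
In-quota duty = £658,624.23 × 7% = £46,103.70. Over-quota duty = £1,298,302.06 × 12.5% = £162,287.76.
Line duty = £46,103.70 + £162,287.76 = £208,391.46.
Total = £35,068.67 + £0.00 + £208,391.46 = £243,460.13.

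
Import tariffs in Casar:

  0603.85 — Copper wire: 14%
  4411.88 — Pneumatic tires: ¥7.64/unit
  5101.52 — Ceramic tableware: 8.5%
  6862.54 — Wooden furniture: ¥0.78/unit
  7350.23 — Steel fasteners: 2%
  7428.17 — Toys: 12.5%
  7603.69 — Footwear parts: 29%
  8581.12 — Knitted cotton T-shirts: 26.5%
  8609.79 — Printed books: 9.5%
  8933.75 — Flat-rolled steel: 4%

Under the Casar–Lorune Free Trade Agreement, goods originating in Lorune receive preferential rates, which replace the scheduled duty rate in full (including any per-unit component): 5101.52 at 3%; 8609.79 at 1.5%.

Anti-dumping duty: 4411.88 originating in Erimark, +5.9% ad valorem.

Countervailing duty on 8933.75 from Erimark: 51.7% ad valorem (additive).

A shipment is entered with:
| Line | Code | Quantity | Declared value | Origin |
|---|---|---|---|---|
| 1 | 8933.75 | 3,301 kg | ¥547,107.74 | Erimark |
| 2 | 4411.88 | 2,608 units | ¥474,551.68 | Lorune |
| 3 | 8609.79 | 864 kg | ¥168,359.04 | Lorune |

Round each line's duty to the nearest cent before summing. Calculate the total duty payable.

¥327,189.52

Line 1 (8933.75, Erimark, 3,301 kg, ¥547,107.74):
Base rate for 8933.75 is 4%.
Additional duty on 8933.75 from Erimark: +51.7%. Applied ad valorem rate: 4% + 51.7% = 55.7%.
Duty = ¥547,107.74 × 55.7% = ¥304,739.01.
Line 2 (4411.88, Lorune, 2,608 units, ¥474,551.68):
Base rate for 4411.88 is ¥7.64/unit.
Origin Lorune is the FTA partner but 4411.88 is not on the preference list; base rate stands.
The additional-duty order on 4411.88 targets Erimark, not Lorune; it does not apply.
Duty = 2,608 × ¥7.64 = ¥19,925.12.
Line 3 (8609.79, Lorune, 864 kg, ¥168,359.04):
Base rate for 8609.79 is 9.5%.
Origin Lorune qualifies under the Casar–Lorune agreement and 8609.79 is covered: preferential rate 1.5% applies instead.
Duty = ¥168,359.04 × 1.5% = ¥2,525.39.
Total = ¥304,739.01 + ¥19,925.12 + ¥2,525.39 = ¥327,189.52.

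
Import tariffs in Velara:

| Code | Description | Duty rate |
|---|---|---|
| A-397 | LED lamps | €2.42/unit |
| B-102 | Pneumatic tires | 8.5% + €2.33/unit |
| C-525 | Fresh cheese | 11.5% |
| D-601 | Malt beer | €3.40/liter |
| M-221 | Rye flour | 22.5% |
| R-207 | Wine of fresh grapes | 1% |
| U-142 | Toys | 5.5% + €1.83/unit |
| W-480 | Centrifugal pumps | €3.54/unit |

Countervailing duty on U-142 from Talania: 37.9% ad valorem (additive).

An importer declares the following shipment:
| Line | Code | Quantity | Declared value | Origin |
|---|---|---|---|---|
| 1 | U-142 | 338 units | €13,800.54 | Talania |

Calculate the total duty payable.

Line 1 (U-142, Talania, 338 units, €13,800.54):
Base rate for U-142 is 5.5% + €1.83/unit.
Additional duty on U-142 from Talania: +37.9%. Applied ad valorem rate: 5.5% + 37.9% = 43.4%.
Duty = €13,800.54 × 43.4% + 338 × €1.83 = €6,607.97.

€6,607.97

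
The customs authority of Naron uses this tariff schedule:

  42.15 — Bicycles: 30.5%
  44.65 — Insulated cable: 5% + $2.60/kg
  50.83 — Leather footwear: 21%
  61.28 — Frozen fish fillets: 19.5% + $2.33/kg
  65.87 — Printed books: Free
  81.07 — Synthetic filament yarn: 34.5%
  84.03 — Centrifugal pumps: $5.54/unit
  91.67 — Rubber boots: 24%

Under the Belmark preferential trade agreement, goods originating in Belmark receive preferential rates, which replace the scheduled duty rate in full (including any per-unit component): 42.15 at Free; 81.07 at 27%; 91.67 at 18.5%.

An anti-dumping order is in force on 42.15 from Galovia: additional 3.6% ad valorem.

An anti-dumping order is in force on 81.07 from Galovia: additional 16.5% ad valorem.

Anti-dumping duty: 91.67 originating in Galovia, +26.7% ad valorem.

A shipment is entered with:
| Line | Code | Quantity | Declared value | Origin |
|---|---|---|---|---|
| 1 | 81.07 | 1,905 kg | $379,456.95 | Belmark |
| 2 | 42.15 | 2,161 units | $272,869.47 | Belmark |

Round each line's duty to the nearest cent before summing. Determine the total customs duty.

$102,453.38

Line 1 (81.07, Belmark, 1,905 kg, $379,456.95):
Base rate for 81.07 is 34.5%.
Origin Belmark qualifies under the Naron–Belmark agreement and 81.07 is covered: preferential rate 27% applies instead.
The additional-duty order on 81.07 targets Galovia, not Belmark; it does not apply.
Duty = $379,456.95 × 27% = $102,453.38.
Line 2 (42.15, Belmark, 2,161 units, $272,869.47):
Base rate for 42.15 is 30.5%.
Origin Belmark qualifies under the Naron–Belmark agreement and 42.15 is covered: preferential rate Free applies instead.
The additional-duty order on 42.15 targets Galovia, not Belmark; it does not apply.
Duty = $272,869.47 × 0% = $0.00.
Total = $102,453.38 + $0.00 = $102,453.38.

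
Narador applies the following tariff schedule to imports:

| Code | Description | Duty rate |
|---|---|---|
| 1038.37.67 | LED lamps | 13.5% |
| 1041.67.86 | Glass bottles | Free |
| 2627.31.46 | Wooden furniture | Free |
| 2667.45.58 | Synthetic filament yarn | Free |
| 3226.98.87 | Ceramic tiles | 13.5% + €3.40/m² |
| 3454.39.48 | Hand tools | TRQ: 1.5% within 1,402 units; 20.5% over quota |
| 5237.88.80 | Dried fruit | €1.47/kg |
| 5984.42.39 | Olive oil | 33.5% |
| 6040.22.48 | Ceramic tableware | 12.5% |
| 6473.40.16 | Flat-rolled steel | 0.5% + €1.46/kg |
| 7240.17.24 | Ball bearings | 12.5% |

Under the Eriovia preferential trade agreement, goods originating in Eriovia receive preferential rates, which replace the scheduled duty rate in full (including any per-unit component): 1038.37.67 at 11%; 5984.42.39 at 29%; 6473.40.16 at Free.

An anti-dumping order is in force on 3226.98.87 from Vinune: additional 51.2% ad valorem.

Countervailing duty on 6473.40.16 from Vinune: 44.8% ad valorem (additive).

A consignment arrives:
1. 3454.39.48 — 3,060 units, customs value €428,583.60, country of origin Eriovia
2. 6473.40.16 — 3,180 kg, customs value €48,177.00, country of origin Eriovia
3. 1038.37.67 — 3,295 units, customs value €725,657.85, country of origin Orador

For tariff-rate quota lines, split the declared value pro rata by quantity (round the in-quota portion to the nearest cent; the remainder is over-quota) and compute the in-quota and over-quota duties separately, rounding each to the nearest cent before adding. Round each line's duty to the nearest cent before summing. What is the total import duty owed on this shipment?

Line 1 (3454.39.48, Eriovia, 3,060 units, €428,583.60):
Code 3454.39.48 is under a tariff-rate quota (threshold 1,402 units). In-quota: 1,402 units at 1.5%; over-quota: 1,658 units at 20.5%.
Pro-rata value split: in-quota = €428,583.60 × 1,402/3,060 = €196,364.12; over-quota = €428,583.60 − €196,364.12 = €232,219.48.
In-quota duty = €196,364.12 × 1.5% = €2,945.46. Over-quota duty = €232,219.48 × 20.5% = €47,604.99.
Line duty = €2,945.46 + €47,604.99 = €50,550.45.
Line 2 (6473.40.16, Eriovia, 3,180 kg, €48,177.00):
Base rate for 6473.40.16 is 0.5% + €1.46/kg.
Origin Eriovia qualifies under the Narador–Eriovia agreement and 6473.40.16 is covered: preferential rate Free applies instead.
The additional-duty order on 6473.40.16 targets Vinune, not Eriovia; it does not apply.
Duty = €48,177.00 × 0% = €0.00.
Line 3 (1038.37.67, Orador, 3,295 units, €725,657.85):
Base rate for 1038.37.67 is 13.5%.
1038.37.67 has an FTA preferential rate, but origin Orador is not Eriovia; base rate stands.
Duty = €725,657.85 × 13.5% = €97,963.81.
Total = €50,550.45 + €0.00 + €97,963.81 = €148,514.26.

€148,514.26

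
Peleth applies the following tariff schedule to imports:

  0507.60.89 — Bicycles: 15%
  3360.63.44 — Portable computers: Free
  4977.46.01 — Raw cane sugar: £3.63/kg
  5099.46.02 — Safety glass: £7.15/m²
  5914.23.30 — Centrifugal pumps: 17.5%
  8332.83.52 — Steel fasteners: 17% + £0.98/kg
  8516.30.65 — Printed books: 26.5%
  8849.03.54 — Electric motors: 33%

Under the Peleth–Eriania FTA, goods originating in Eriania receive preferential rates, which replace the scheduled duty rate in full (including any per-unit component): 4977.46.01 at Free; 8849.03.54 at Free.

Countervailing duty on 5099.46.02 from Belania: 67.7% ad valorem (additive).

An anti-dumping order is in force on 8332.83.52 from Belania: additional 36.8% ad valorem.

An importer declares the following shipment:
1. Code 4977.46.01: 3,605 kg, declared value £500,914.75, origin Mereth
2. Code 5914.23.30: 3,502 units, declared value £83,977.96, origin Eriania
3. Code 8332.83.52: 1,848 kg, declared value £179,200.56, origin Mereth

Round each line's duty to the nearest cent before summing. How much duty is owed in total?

Line 1 (4977.46.01, Mereth, 3,605 kg, £500,914.75):
Base rate for 4977.46.01 is £3.63/kg.
4977.46.01 has an FTA preferential rate, but origin Mereth is not Eriania; base rate stands.
Duty = 3,605 × £3.63 = £13,086.15.
Line 2 (5914.23.30, Eriania, 3,502 units, £83,977.96):
Base rate for 5914.23.30 is 17.5%.
Origin Eriania is the FTA partner but 5914.23.30 is not on the preference list; base rate stands.
Duty = £83,977.96 × 17.5% = £14,696.14.
Line 3 (8332.83.52, Mereth, 1,848 kg, £179,200.56):
Base rate for 8332.83.52 is 17% + £0.98/kg.
The additional-duty order on 8332.83.52 targets Belania, not Mereth; it does not apply.
Duty = £179,200.56 × 17% + 1,848 × £0.98 = £32,275.14.
Total = £13,086.15 + £14,696.14 + £32,275.14 = £60,057.43.

£60,057.43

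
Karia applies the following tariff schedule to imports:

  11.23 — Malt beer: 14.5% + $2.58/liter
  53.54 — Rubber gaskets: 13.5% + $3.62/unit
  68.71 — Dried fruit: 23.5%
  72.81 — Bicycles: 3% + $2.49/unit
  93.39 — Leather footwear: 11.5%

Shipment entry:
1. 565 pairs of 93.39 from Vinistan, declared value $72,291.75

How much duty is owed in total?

$8,313.55

Line 1 (93.39, Vinistan, 565 pairs, $72,291.75):
Base rate for 93.39 is 11.5%.
Duty = $72,291.75 × 11.5% = $8,313.55.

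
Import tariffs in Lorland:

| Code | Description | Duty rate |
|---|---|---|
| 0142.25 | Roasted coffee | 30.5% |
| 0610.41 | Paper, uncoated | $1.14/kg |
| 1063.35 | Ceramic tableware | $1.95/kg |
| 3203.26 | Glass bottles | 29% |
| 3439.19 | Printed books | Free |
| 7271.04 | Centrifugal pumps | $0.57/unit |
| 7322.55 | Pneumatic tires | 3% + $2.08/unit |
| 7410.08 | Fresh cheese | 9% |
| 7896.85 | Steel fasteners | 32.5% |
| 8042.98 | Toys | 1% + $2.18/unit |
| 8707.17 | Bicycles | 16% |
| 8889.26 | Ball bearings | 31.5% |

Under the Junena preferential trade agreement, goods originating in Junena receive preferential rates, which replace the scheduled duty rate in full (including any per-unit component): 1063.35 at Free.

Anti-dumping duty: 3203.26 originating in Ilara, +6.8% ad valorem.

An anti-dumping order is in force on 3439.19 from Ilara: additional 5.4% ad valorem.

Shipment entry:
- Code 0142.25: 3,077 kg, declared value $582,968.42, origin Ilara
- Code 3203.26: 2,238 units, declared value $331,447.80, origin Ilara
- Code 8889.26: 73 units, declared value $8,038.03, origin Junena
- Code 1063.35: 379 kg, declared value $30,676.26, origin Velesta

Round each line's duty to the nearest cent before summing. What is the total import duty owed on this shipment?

$299,734.71

Line 1 (0142.25, Ilara, 3,077 kg, $582,968.42):
Base rate for 0142.25 is 30.5%.
Duty = $582,968.42 × 30.5% = $177,805.37.
Line 2 (3203.26, Ilara, 2,238 units, $331,447.80):
Base rate for 3203.26 is 29%.
Additional duty on 3203.26 from Ilara: +6.8%. Applied ad valorem rate: 29% + 6.8% = 35.8%.
Duty = $331,447.80 × 35.8% = $118,658.31.
Line 3 (8889.26, Junena, 73 units, $8,038.03):
Base rate for 8889.26 is 31.5%.
Origin Junena is the FTA partner but 8889.26 is not on the preference list; base rate stands.
Duty = $8,038.03 × 31.5% = $2,531.98.
Line 4 (1063.35, Velesta, 379 kg, $30,676.26):
Base rate for 1063.35 is $1.95/kg.
1063.35 has an FTA preferential rate, but origin Velesta is not Junena; base rate stands.
Duty = 379 × $1.95 = $739.05.
Total = $177,805.37 + $118,658.31 + $2,531.98 + $739.05 = $299,734.71.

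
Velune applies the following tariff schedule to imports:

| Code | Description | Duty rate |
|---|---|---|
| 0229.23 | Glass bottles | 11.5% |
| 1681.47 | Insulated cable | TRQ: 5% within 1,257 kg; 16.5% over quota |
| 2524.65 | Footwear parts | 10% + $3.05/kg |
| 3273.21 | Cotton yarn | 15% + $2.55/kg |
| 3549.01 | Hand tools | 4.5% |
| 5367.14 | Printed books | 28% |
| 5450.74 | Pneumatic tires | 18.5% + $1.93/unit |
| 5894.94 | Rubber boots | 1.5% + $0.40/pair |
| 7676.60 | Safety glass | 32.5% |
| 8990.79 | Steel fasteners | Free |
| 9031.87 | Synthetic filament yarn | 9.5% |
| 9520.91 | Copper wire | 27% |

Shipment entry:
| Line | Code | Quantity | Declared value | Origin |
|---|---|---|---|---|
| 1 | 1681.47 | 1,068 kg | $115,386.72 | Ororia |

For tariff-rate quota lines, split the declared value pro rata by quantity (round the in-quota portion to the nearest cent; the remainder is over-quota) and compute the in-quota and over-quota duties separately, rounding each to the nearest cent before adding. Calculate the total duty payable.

Line 1 (1681.47, Ororia, 1,068 kg, $115,386.72):
Code 1681.47 is under a tariff-rate quota (threshold 1,257 kg). Quantity 1,068 kg is within the quota, so the in-quota rate 5% applies to the full value.
Duty = $115,386.72 × 5% = $5,769.34.

$5,769.34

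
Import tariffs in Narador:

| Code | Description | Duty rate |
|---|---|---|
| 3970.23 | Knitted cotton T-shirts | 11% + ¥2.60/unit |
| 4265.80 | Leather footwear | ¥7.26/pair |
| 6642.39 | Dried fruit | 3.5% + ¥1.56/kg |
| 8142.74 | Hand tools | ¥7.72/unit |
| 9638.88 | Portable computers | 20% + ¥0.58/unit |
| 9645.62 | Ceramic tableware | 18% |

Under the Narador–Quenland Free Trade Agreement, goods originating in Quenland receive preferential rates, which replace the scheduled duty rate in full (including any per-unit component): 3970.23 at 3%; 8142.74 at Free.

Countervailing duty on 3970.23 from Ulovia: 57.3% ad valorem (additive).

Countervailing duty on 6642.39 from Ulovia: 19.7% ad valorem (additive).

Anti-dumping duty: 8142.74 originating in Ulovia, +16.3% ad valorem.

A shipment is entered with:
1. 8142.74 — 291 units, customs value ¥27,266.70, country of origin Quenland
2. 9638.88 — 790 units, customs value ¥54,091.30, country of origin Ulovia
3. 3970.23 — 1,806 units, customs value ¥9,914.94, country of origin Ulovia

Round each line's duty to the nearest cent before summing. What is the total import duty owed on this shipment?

¥22,743.96

Line 1 (8142.74, Quenland, 291 units, ¥27,266.70):
Base rate for 8142.74 is ¥7.72/unit.
Origin Quenland qualifies under the Narador–Quenland agreement and 8142.74 is covered: preferential rate Free applies instead.
The additional-duty order on 8142.74 targets Ulovia, not Quenland; it does not apply.
Duty = ¥27,266.70 × 0% = ¥0.00.
Line 2 (9638.88, Ulovia, 790 units, ¥54,091.30):
Base rate for 9638.88 is 20% + ¥0.58/unit.
Duty = ¥54,091.30 × 20% + 790 × ¥0.58 = ¥11,276.46.
Line 3 (3970.23, Ulovia, 1,806 units, ¥9,914.94):
Base rate for 3970.23 is 11% + ¥2.60/unit.
3970.23 has an FTA preferential rate, but origin Ulovia is not Quenland; base rate stands.
Additional duty on 3970.23 from Ulovia: +57.3%. Applied ad valorem rate: 11% + 57.3% = 68.3%.
Duty = ¥9,914.94 × 68.3% + 1,806 × ¥2.60 = ¥11,467.50.
Total = ¥0.00 + ¥11,276.46 + ¥11,467.50 = ¥22,743.96.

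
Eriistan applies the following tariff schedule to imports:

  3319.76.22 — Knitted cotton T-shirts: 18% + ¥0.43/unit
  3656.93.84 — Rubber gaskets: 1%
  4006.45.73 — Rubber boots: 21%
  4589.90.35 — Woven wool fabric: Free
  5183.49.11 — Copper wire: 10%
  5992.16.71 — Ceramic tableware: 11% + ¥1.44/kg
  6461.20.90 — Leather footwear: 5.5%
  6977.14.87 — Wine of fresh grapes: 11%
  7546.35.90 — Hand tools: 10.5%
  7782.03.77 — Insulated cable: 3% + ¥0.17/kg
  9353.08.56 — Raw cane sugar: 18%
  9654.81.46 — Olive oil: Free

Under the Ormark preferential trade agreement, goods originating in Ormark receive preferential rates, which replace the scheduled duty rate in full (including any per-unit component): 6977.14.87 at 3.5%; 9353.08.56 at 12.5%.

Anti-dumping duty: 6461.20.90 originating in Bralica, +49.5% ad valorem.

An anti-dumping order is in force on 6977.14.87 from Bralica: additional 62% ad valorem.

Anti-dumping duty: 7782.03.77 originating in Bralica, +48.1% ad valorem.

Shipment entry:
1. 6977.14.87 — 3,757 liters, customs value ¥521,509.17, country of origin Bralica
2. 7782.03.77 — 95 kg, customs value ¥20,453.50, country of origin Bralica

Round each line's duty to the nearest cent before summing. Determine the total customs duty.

¥391,169.58

Line 1 (6977.14.87, Bralica, 3,757 liters, ¥521,509.17):
Base rate for 6977.14.87 is 11%.
6977.14.87 has an FTA preferential rate, but origin Bralica is not Ormark; base rate stands.
Additional duty on 6977.14.87 from Bralica: +62%. Applied ad valorem rate: 11% + 62% = 73%.
Duty = ¥521,509.17 × 73% = ¥380,701.69.
Line 2 (7782.03.77, Bralica, 95 kg, ¥20,453.50):
Base rate for 7782.03.77 is 3% + ¥0.17/kg.
Additional duty on 7782.03.77 from Bralica: +48.1%. Applied ad valorem rate: 3% + 48.1% = 51.1%.
Duty = ¥20,453.50 × 51.1% + 95 × ¥0.17 = ¥10,467.89.
Total = ¥380,701.69 + ¥10,467.89 = ¥391,169.58.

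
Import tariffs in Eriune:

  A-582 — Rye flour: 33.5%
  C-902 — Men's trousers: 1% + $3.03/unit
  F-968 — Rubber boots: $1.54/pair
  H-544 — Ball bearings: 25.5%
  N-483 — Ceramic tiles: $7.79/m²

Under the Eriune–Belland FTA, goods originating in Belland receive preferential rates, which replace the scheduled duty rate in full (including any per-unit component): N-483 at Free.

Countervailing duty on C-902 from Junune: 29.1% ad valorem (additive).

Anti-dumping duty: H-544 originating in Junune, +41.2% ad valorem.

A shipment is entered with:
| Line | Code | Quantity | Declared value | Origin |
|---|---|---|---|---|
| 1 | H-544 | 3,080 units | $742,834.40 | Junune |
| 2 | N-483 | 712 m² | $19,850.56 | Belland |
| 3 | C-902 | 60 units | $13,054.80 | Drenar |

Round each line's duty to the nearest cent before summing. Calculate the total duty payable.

$495,782.89

Line 1 (H-544, Junune, 3,080 units, $742,834.40):
Base rate for H-544 is 25.5%.
Additional duty on H-544 from Junune: +41.2%. Applied ad valorem rate: 25.5% + 41.2% = 66.7%.
Duty = $742,834.40 × 66.7% = $495,470.54.
Line 2 (N-483, Belland, 712 m², $19,850.56):
Base rate for N-483 is $7.79/m².
Origin Belland qualifies under the Eriune–Belland agreement and N-483 is covered: preferential rate Free applies instead.
Duty = $19,850.56 × 0% = $0.00.
Line 3 (C-902, Drenar, 60 units, $13,054.80):
Base rate for C-902 is 1% + $3.03/unit.
The additional-duty order on C-902 targets Junune, not Drenar; it does not apply.
Duty = $13,054.80 × 1% + 60 × $3.03 = $312.35.
Total = $495,470.54 + $0.00 + $312.35 = $495,782.89.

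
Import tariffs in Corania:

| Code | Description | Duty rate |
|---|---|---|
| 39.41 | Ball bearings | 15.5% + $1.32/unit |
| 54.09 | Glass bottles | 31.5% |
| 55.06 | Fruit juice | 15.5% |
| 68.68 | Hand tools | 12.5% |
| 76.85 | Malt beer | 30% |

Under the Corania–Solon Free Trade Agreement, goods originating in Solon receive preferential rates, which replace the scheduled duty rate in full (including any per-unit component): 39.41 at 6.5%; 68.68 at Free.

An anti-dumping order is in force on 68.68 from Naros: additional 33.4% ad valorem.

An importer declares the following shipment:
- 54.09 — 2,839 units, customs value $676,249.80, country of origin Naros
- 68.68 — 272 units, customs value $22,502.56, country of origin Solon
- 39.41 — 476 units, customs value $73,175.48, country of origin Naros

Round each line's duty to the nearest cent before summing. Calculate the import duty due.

$224,989.21

Line 1 (54.09, Naros, 2,839 units, $676,249.80):
Base rate for 54.09 is 31.5%.
Duty = $676,249.80 × 31.5% = $213,018.69.
Line 2 (68.68, Solon, 272 units, $22,502.56):
Base rate for 68.68 is 12.5%.
Origin Solon qualifies under the Corania–Solon agreement and 68.68 is covered: preferential rate Free applies instead.
The additional-duty order on 68.68 targets Naros, not Solon; it does not apply.
Duty = $22,502.56 × 0% = $0.00.
Line 3 (39.41, Naros, 476 units, $73,175.48):
Base rate for 39.41 is 15.5% + $1.32/unit.
39.41 has an FTA preferential rate, but origin Naros is not Solon; base rate stands.
Duty = $73,175.48 × 15.5% + 476 × $1.32 = $11,970.52.
Total = $213,018.69 + $0.00 + $11,970.52 = $224,989.21.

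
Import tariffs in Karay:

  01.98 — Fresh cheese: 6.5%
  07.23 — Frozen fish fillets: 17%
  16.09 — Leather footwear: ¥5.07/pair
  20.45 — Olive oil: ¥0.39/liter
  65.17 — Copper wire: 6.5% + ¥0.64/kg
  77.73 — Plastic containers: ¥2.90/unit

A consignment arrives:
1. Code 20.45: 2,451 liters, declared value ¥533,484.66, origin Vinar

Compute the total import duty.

¥955.89

Line 1 (20.45, Vinar, 2,451 liters, ¥533,484.66):
Base rate for 20.45 is ¥0.39/liter.
Duty = 2,451 × ¥0.39 = ¥955.89.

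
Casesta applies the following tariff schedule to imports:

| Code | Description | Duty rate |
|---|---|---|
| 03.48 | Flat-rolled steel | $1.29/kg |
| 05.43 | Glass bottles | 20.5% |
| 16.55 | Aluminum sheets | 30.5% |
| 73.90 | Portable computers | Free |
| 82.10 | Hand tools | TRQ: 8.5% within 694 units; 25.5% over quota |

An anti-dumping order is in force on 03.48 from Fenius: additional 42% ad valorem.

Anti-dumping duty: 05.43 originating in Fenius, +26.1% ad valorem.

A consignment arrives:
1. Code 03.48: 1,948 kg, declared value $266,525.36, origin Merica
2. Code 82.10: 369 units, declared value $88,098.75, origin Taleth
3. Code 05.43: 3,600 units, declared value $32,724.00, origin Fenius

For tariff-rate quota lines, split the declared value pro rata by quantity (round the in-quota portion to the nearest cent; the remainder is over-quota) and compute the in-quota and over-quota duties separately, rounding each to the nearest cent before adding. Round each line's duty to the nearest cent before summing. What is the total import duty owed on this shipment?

Line 1 (03.48, Merica, 1,948 kg, $266,525.36):
Base rate for 03.48 is $1.29/kg.
The additional-duty order on 03.48 targets Fenius, not Merica; it does not apply.
Duty = 1,948 × $1.29 = $2,512.92.
Line 2 (82.10, Taleth, 369 units, $88,098.75):
Code 82.10 is under a tariff-rate quota (threshold 694 units). Quantity 369 units is within the quota, so the in-quota rate 8.5% applies to the full value.
Duty = $88,098.75 × 8.5% = $7,488.39.
Line 3 (05.43, Fenius, 3,600 units, $32,724.00):
Base rate for 05.43 is 20.5%.
Additional duty on 05.43 from Fenius: +26.1%. Applied ad valorem rate: 20.5% + 26.1% = 46.6%.
Duty = $32,724.00 × 46.6% = $15,249.38.
Total = $2,512.92 + $7,488.39 + $15,249.38 = $25,250.69.

$25,250.69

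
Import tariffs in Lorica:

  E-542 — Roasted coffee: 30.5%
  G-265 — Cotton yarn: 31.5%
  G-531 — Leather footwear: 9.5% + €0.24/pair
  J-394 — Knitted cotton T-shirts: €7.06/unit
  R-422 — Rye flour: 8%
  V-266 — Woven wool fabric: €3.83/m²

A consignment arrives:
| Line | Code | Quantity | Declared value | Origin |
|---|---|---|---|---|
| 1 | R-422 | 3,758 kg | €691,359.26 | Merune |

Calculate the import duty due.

€55,308.74

Line 1 (R-422, Merune, 3,758 kg, €691,359.26):
Base rate for R-422 is 8%.
Duty = €691,359.26 × 8% = €55,308.74.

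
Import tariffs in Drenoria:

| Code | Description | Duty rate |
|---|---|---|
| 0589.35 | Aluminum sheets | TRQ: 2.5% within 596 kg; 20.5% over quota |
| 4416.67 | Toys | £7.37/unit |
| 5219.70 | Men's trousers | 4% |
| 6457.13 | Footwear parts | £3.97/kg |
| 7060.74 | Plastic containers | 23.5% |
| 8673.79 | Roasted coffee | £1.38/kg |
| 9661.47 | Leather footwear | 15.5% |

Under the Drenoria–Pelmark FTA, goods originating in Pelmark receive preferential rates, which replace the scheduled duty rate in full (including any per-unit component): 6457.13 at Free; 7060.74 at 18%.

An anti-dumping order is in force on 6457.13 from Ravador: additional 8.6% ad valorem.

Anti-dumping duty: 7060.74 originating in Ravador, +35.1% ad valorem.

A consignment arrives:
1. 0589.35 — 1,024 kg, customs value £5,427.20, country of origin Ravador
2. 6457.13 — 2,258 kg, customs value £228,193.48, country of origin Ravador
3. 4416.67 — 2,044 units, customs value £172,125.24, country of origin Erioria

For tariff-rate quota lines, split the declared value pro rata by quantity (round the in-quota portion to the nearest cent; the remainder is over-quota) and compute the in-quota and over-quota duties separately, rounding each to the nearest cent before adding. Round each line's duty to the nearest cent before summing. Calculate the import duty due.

Line 1 (0589.35, Ravador, 1,024 kg, £5,427.20):
Code 0589.35 is under a tariff-rate quota (threshold 596 kg). In-quota: 596 kg at 2.5%; over-quota: 428 kg at 20.5%.
Pro-rata value split: in-quota = £5,427.20 × 596/1,024 = £3,158.80; over-quota = £5,427.20 − £3,158.80 = £2,268.40.
In-quota duty = £3,158.80 × 2.5% = £78.97. Over-quota duty = £2,268.40 × 20.5% = £465.02.
Line duty = £78.97 + £465.02 = £543.99.
Line 2 (6457.13, Ravador, 2,258 kg, £228,193.48):
Base rate for 6457.13 is £3.97/kg.
6457.13 has an FTA preferential rate, but origin Ravador is not Pelmark; base rate stands.
Additional duty on 6457.13 from Ravador: +8.6% ad valorem. Applied ad valorem rate = 8.6%.
Duty = £228,193.48 × 8.6% + 2,258 × £3.97 = £28,588.90.
Line 3 (4416.67, Erioria, 2,044 units, £172,125.24):
Base rate for 4416.67 is £7.37/unit.
Duty = 2,044 × £7.37 = £15,064.28.
Total = £543.99 + £28,588.90 + £15,064.28 = £44,197.17.

£44,197.17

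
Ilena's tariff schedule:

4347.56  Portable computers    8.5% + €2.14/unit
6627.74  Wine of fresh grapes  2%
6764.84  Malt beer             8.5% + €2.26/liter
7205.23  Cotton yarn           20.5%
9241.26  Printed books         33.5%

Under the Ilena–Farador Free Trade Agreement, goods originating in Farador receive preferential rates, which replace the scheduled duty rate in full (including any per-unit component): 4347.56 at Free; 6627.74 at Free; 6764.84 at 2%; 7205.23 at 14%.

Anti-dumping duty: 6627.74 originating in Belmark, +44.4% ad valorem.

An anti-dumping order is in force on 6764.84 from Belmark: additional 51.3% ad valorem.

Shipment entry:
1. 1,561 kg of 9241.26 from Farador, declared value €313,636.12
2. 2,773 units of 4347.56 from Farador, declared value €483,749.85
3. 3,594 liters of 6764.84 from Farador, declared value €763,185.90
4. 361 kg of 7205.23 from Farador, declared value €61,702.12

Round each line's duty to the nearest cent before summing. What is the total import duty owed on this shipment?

Line 1 (9241.26, Farador, 1,561 kg, €313,636.12):
Base rate for 9241.26 is 33.5%.
Origin Farador is the FTA partner but 9241.26 is not on the preference list; base rate stands.
Duty = €313,636.12 × 33.5% = €105,068.10.
Line 2 (4347.56, Farador, 2,773 units, €483,749.85):
Base rate for 4347.56 is 8.5% + €2.14/unit.
Origin Farador qualifies under the Ilena–Farador agreement and 4347.56 is covered: preferential rate Free applies instead.
Duty = €483,749.85 × 0% = €0.00.
Line 3 (6764.84, Farador, 3,594 liters, €763,185.90):
Base rate for 6764.84 is 8.5% + €2.26/liter.
Origin Farador qualifies under the Ilena–Farador agreement and 6764.84 is covered: preferential rate 2% applies instead.
The additional-duty order on 6764.84 targets Belmark, not Farador; it does not apply.
Duty = €763,185.90 × 2% = €15,263.72.
Line 4 (7205.23, Farador, 361 kg, €61,702.12):
Base rate for 7205.23 is 20.5%.
Origin Farador qualifies under the Ilena–Farador agreement and 7205.23 is covered: preferential rate 14% applies instead.
Duty = €61,702.12 × 14% = €8,638.30.
Total = €105,068.10 + €0.00 + €15,263.72 + €8,638.30 = €128,970.12.

€128,970.12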